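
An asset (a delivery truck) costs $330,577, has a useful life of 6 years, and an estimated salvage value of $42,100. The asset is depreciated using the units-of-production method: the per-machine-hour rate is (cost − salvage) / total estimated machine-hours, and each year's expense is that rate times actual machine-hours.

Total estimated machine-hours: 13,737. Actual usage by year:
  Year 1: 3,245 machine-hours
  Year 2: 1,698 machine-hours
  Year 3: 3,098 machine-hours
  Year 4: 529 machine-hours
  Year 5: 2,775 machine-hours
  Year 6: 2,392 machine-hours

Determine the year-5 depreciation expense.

Depreciable base = $330,577 − $42,100 = $288,477.
Rate = $288,477 / 13,737 machine-hours = $21 per machine-hour.
Year 1: 3,245 × $21 = $68,145. Book value $262,432.
Year 2: 1,698 × $21 = $35,658. Book value $226,774.
Year 3: 3,098 × $21 = $65,058. Book value $161,716.
Year 4: 529 × $21 = $11,109. Book value $150,607.
Year 5: 2,775 × $21 = $58,275. Book value $92,332.

$58,275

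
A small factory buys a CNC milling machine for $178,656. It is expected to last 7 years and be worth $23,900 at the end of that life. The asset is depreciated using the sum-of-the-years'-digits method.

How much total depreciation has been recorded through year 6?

$149,229

Depreciable base = $178,656 − $23,900 = $154,756.
Sum of the years' digits = 7+6+5+4+3+2+1 = 28.
Year 1: $154,756 × 7/28 = $38,689. Book value $139,967.
Year 2: $154,756 × 6/28 = $33,162. Book value $106,805.
Year 3: $154,756 × 5/28 = $27,635. Book value $79,170.
Year 4: $154,756 × 4/28 = $22,108. Book value $57,062.
Year 5: $154,756 × 3/28 = $16,581. Book value $40,481.
Year 6: $154,756 × 2/28 = $11,054. Book value $29,427.
Accumulated through year 6 = $178,656 − $29,427 = $149,229.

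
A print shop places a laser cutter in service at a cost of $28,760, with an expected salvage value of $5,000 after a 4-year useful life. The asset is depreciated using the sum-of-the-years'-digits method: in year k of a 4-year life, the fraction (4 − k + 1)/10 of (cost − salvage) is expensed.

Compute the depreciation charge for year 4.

$2,376

Depreciable base = $28,760 − $5,000 = $23,760.
Sum of the years' digits = 4+3+2+1 = 10.
Year 1: $23,760 × 4/10 = $9,504. Book value $19,256.
Year 2: $23,760 × 3/10 = $7,128. Book value $12,128.
Year 3: $23,760 × 2/10 = $4,752. Book value $7,376.
Year 4: $23,760 × 1/10 = $2,376. Book value $5,000.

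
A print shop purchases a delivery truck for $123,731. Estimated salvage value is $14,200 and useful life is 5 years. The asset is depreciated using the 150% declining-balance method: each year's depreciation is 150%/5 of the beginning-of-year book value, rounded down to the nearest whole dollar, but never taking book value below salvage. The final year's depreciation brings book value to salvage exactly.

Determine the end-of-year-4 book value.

$29,709

Depreciable base = $123,731 − $14,200 = $109,531.
Year 1: ⌊$123,731 × 150%/5⌋ = $37,119. Book value $86,612.
Year 2: ⌊$86,612 × 150%/5⌋ = $25,983. Book value $60,629.
Year 3: ⌊$60,629 × 150%/5⌋ = $18,188. Book value $42,441.
Year 4: ⌊$42,441 × 150%/5⌋ = $12,732. Book value $29,709.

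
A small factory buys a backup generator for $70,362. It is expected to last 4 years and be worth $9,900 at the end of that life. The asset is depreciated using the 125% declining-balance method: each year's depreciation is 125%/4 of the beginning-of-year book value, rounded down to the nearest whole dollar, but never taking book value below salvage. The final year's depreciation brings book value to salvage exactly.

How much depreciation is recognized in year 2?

$15,116

Depreciable base = $70,362 − $9,900 = $60,462.
Year 1: ⌊$70,362 × 125%/4⌋ = $21,988. Book value $48,374.
Year 2: ⌊$48,374 × 125%/4⌋ = $15,116. Book value $33,258.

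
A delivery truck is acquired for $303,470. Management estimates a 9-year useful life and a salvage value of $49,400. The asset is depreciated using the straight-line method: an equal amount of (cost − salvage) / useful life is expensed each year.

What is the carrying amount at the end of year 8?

$77,630

Depreciable base = $303,470 − $49,400 = $254,070.
Annual expense = $254,070 / 9 = $28,230.
End of year 1: book value $275,240.
End of year 2: book value $247,010.
End of year 3: book value $218,780.
End of year 4: book value $190,550.
End of year 5: book value $162,320.
End of year 6: book value $134,090.
End of year 7: book value $105,860.
End of year 8: book value $77,630.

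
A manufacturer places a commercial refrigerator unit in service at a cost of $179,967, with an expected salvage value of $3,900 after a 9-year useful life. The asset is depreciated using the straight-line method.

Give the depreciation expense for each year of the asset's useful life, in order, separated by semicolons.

Depreciable base = $179,967 − $3,900 = $176,067.
Annual expense = $176,067 / 9 = $19,563.
End of year 1: book value $160,404.
End of year 2: book value $140,841.
End of year 3: book value $121,278.
End of year 4: book value $101,715.
End of year 5: book value $82,152.
End of year 6: book value $62,589.
End of year 7: book value $43,026.
End of year 8: book value $23,463.
End of year 9: book value $3,900.

$19,563; $19,563; $19,563; $19,563; $19,563; $19,563; $19,563; $19,563; $19,563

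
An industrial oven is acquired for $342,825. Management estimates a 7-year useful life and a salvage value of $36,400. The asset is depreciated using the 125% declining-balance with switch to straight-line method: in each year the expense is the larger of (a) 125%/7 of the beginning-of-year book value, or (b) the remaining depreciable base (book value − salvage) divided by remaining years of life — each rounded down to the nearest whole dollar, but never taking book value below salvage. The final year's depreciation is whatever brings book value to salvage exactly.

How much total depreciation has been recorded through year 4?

Depreciable base = $342,825 − $36,400 = $306,425.
Year 1: DB = ⌊$342,825 × 125%/7⌋ = $61,218; SL = ⌊$306,425/7⌋ = $43,775 → take DB $61,218. Book value $281,607.
Year 2: DB = ⌊$281,607 × 125%/7⌋ = $50,286; SL = ⌊$245,207/6⌋ = $40,867 → take DB $50,286. Book value $231,321.
Year 3: DB = ⌊$231,321 × 125%/7⌋ = $41,307; SL = ⌊$194,921/5⌋ = $38,984 → take DB $41,307. Book value $190,014.
Year 4: DB = ⌊$190,014 × 125%/7⌋ = $33,931; SL = ⌊$153,614/4⌋ = $38,403 → take SL $38,403. Book value $151,611.
Accumulated through year 4 = $342,825 − $151,611 = $191,214.

$191,214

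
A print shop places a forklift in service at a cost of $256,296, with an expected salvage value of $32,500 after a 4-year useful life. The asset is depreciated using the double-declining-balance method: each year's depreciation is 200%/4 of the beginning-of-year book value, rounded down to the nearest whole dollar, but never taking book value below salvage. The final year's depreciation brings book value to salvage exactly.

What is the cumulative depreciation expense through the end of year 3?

Depreciable base = $256,296 − $32,500 = $223,796.
Year 1: ⌊$256,296 × 200%/4⌋ = $128,148. Book value $128,148.
Year 2: ⌊$128,148 × 200%/4⌋ = $64,074. Book value $64,074.
Year 3: ⌊$64,074 × 200%/4⌋ = $32,037, capped at $31,574. Book value $32,500.
Accumulated through year 3 = $256,296 − $32,500 = $223,796.

$223,796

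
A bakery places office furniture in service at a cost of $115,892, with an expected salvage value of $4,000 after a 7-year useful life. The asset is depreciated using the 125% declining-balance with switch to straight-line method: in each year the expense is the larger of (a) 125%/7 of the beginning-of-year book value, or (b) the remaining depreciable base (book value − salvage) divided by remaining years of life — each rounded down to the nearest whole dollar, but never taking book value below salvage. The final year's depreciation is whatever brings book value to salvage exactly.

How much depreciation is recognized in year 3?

Depreciable base = $115,892 − $4,000 = $111,892.
Year 1: DB = ⌊$115,892 × 125%/7⌋ = $20,695; SL = ⌊$111,892/7⌋ = $15,984 → take DB $20,695. Book value $95,197.
Year 2: DB = ⌊$95,197 × 125%/7⌋ = $16,999; SL = ⌊$91,197/6⌋ = $15,199 → take DB $16,999. Book value $78,198.
Year 3: DB = ⌊$78,198 × 125%/7⌋ = $13,963; SL = ⌊$74,198/5⌋ = $14,839 → take SL $14,839. Book value $63,359.

$14,839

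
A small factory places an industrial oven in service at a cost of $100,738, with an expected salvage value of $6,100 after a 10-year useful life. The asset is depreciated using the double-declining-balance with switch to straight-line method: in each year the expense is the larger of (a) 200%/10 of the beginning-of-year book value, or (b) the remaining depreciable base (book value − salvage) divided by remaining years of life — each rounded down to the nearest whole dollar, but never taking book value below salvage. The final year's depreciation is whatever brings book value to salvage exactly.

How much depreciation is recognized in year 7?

$5,282

Depreciable base = $100,738 − $6,100 = $94,638.
Year 1: DB = ⌊$100,738 × 200%/10⌋ = $20,147; SL = ⌊$94,638/10⌋ = $9,463 → take DB $20,147. Book value $80,591.
Year 2: DB = ⌊$80,591 × 200%/10⌋ = $16,118; SL = ⌊$74,491/9⌋ = $8,276 → take DB $16,118. Book value $64,473.
Year 3: DB = ⌊$64,473 × 200%/10⌋ = $12,894; SL = ⌊$58,373/8⌋ = $7,296 → take DB $12,894. Book value $51,579.
Year 4: DB = ⌊$51,579 × 200%/10⌋ = $10,315; SL = ⌊$45,479/7⌋ = $6,497 → take DB $10,315. Book value $41,264.
Year 5: DB = ⌊$41,264 × 200%/10⌋ = $8,252; SL = ⌊$35,164/6⌋ = $5,860 → take DB $8,252. Book value $33,012.
Year 6: DB = ⌊$33,012 × 200%/10⌋ = $6,602; SL = ⌊$26,912/5⌋ = $5,382 → take DB $6,602. Book value $26,410.
Year 7: DB = ⌊$26,410 × 200%/10⌋ = $5,282; SL = ⌊$20,310/4⌋ = $5,077 → take DB $5,282. Book value $21,128.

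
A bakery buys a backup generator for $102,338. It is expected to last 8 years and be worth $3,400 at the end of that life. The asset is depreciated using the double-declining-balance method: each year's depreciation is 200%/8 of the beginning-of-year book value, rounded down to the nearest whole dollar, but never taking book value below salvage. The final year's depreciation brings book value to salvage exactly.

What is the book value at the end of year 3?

Depreciable base = $102,338 − $3,400 = $98,938.
Year 1: ⌊$102,338 × 200%/8⌋ = $25,584. Book value $76,754.
Year 2: ⌊$76,754 × 200%/8⌋ = $19,188. Book value $57,566.
Year 3: ⌊$57,566 × 200%/8⌋ = $14,391. Book value $43,175.

$43,175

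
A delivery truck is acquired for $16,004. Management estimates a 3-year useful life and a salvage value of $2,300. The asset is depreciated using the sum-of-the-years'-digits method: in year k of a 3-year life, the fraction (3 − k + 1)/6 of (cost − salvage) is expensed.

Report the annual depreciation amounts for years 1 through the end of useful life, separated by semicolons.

$6,852; $4,568; $2,284

Depreciable base = $16,004 − $2,300 = $13,704.
Sum of the years' digits = 3+2+1 = 6.
Year 1: $13,704 × 3/6 = $6,852. Book value $9,152.
Year 2: $13,704 × 2/6 = $4,568. Book value $4,584.
Year 3: $13,704 × 1/6 = $2,284. Book value $2,300.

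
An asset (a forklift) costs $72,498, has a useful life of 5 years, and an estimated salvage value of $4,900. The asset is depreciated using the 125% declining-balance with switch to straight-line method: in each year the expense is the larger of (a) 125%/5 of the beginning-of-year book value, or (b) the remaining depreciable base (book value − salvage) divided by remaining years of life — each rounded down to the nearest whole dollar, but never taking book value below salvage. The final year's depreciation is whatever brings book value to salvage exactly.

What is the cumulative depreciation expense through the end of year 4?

Depreciable base = $72,498 − $4,900 = $67,598.
Year 1: DB = ⌊$72,498 × 125%/5⌋ = $18,124; SL = ⌊$67,598/5⌋ = $13,519 → take DB $18,124. Book value $54,374.
Year 2: DB = ⌊$54,374 × 125%/5⌋ = $13,593; SL = ⌊$49,474/4⌋ = $12,368 → take DB $13,593. Book value $40,781.
Year 3: DB = ⌊$40,781 × 125%/5⌋ = $10,195; SL = ⌊$35,881/3⌋ = $11,960 → take SL $11,960. Book value $28,821.
Year 4: DB = ⌊$28,821 × 125%/5⌋ = $7,205; SL = ⌊$23,921/2⌋ = $11,960 → take SL $11,960. Book value $16,861.
Accumulated through year 4 = $72,498 − $16,861 = $55,637.

$55,637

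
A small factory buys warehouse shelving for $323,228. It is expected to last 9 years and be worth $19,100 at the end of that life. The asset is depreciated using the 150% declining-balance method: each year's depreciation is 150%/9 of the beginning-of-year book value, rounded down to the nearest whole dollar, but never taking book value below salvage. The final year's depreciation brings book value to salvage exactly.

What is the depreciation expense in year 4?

Depreciable base = $323,228 − $19,100 = $304,128.
Year 1: ⌊$323,228 × 150%/9⌋ = $53,871. Book value $269,357.
Year 2: ⌊$269,357 × 150%/9⌋ = $44,892. Book value $224,465.
Year 3: ⌊$224,465 × 150%/9⌋ = $37,410. Book value $187,055.
Year 4: ⌊$187,055 × 150%/9⌋ = $31,175. Book value $155,880.

$31,175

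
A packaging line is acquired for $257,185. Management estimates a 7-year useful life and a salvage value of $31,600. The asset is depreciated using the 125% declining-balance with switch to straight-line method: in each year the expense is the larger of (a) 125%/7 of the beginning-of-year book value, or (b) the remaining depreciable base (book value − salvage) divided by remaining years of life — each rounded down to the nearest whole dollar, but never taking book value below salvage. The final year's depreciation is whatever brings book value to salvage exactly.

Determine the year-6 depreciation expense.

Depreciable base = $257,185 − $31,600 = $225,585.
Year 1: DB = ⌊$257,185 × 125%/7⌋ = $45,925; SL = ⌊$225,585/7⌋ = $32,226 → take DB $45,925. Book value $211,260.
Year 2: DB = ⌊$211,260 × 125%/7⌋ = $37,725; SL = ⌊$179,660/6⌋ = $29,943 → take DB $37,725. Book value $173,535.
Year 3: DB = ⌊$173,535 × 125%/7⌋ = $30,988; SL = ⌊$141,935/5⌋ = $28,387 → take DB $30,988. Book value $142,547.
Year 4: DB = ⌊$142,547 × 125%/7⌋ = $25,454; SL = ⌊$110,947/4⌋ = $27,736 → take SL $27,736. Book value $114,811.
Year 5: DB = ⌊$114,811 × 125%/7⌋ = $20,501; SL = ⌊$83,211/3⌋ = $27,737 → take SL $27,737. Book value $87,074.
Year 6: DB = ⌊$87,074 × 125%/7⌋ = $15,548; SL = ⌊$55,474/2⌋ = $27,737 → take SL $27,737. Book value $59,337.

$27,737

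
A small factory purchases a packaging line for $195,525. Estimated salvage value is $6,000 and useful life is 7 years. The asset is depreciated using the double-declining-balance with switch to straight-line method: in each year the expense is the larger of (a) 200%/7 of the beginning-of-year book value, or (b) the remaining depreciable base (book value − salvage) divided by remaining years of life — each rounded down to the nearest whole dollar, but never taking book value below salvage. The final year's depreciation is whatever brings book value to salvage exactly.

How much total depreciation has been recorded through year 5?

$159,593

Depreciable base = $195,525 − $6,000 = $189,525.
Year 1: DB = ⌊$195,525 × 200%/7⌋ = $55,864; SL = ⌊$189,525/7⌋ = $27,075 → take DB $55,864. Book value $139,661.
Year 2: DB = ⌊$139,661 × 200%/7⌋ = $39,903; SL = ⌊$133,661/6⌋ = $22,276 → take DB $39,903. Book value $99,758.
Year 3: DB = ⌊$99,758 × 200%/7⌋ = $28,502; SL = ⌊$93,758/5⌋ = $18,751 → take DB $28,502. Book value $71,256.
Year 4: DB = ⌊$71,256 × 200%/7⌋ = $20,358; SL = ⌊$65,256/4⌋ = $16,314 → take DB $20,358. Book value $50,898.
Year 5: DB = ⌊$50,898 × 200%/7⌋ = $14,542; SL = ⌊$44,898/3⌋ = $14,966 → take SL $14,966. Book value $35,932.
Accumulated through year 5 = $195,525 − $35,932 = $159,593.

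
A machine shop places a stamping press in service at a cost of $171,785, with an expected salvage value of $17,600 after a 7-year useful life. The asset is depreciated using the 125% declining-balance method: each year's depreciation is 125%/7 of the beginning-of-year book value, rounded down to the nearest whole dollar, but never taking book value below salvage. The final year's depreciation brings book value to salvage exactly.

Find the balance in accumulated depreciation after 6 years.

$119,011

Depreciable base = $171,785 − $17,600 = $154,185.
Year 1: ⌊$171,785 × 125%/7⌋ = $30,675. Book value $141,110.
Year 2: ⌊$141,110 × 125%/7⌋ = $25,198. Book value $115,912.
Year 3: ⌊$115,912 × 125%/7⌋ = $20,698. Book value $95,214.
Year 4: ⌊$95,214 × 125%/7⌋ = $17,002. Book value $78,212.
Year 5: ⌊$78,212 × 125%/7⌋ = $13,966. Book value $64,246.
Year 6: ⌊$64,246 × 125%/7⌋ = $11,472. Book value $52,774.
Accumulated through year 6 = $171,785 − $52,774 = $119,011.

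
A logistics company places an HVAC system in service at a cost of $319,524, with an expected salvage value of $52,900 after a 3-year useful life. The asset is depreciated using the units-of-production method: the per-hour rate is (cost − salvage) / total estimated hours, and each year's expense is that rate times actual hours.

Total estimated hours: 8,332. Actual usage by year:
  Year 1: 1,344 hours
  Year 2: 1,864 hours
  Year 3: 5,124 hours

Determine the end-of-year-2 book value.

$216,868

Depreciable base = $319,524 − $52,900 = $266,624.
Rate = $266,624 / 8,332 hours = $32 per hour.
Year 1: 1,344 × $32 = $43,008. Book value $276,516.
Year 2: 1,864 × $32 = $59,648. Book value $216,868.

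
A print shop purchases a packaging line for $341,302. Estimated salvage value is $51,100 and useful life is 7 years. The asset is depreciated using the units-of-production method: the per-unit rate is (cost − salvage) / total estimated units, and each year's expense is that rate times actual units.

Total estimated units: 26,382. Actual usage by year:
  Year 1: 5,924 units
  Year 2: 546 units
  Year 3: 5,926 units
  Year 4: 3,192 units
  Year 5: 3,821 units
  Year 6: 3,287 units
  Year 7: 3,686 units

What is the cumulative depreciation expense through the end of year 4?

$171,468

Depreciable base = $341,302 − $51,100 = $290,202.
Rate = $290,202 / 26,382 units = $11 per unit.
Year 1: 5,924 × $11 = $65,164. Book value $276,138.
Year 2: 546 × $11 = $6,006. Book value $270,132.
Year 3: 5,926 × $11 = $65,186. Book value $204,946.
Year 4: 3,192 × $11 = $35,112. Book value $169,834.
Accumulated through year 4 = $341,302 − $169,834 = $171,468.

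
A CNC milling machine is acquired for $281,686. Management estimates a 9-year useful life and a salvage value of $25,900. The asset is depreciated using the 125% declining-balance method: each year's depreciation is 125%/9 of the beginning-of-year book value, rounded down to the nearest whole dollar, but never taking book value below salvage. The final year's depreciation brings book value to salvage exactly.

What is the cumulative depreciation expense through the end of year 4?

$126,803

Depreciable base = $281,686 − $25,900 = $255,786.
Year 1: ⌊$281,686 × 125%/9⌋ = $39,123. Book value $242,563.
Year 2: ⌊$242,563 × 125%/9⌋ = $33,689. Book value $208,874.
Year 3: ⌊$208,874 × 125%/9⌋ = $29,010. Book value $179,864.
Year 4: ⌊$179,864 × 125%/9⌋ = $24,981. Book value $154,883.
Accumulated through year 4 = $281,686 − $154,883 = $126,803.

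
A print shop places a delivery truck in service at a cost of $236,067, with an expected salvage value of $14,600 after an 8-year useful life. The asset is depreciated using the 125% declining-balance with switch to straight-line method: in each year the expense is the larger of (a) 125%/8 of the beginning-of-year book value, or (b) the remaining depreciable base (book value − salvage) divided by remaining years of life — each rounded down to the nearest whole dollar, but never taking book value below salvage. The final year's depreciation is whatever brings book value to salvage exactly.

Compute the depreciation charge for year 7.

$25,440

Depreciable base = $236,067 − $14,600 = $221,467.
Year 1: DB = ⌊$236,067 × 125%/8⌋ = $36,885; SL = ⌊$221,467/8⌋ = $27,683 → take DB $36,885. Book value $199,182.
Year 2: DB = ⌊$199,182 × 125%/8⌋ = $31,122; SL = ⌊$184,582/7⌋ = $26,368 → take DB $31,122. Book value $168,060.
Year 3: DB = ⌊$168,060 × 125%/8⌋ = $26,259; SL = ⌊$153,460/6⌋ = $25,576 → take DB $26,259. Book value $141,801.
Year 4: DB = ⌊$141,801 × 125%/8⌋ = $22,156; SL = ⌊$127,201/5⌋ = $25,440 → take SL $25,440. Book value $116,361.
Year 5: DB = ⌊$116,361 × 125%/8⌋ = $18,181; SL = ⌊$101,761/4⌋ = $25,440 → take SL $25,440. Book value $90,921.
Year 6: DB = ⌊$90,921 × 125%/8⌋ = $14,206; SL = ⌊$76,321/3⌋ = $25,440 → take SL $25,440. Book value $65,481.
Year 7: DB = ⌊$65,481 × 125%/8⌋ = $10,231; SL = ⌊$50,881/2⌋ = $25,440 → take SL $25,440. Book value $40,041.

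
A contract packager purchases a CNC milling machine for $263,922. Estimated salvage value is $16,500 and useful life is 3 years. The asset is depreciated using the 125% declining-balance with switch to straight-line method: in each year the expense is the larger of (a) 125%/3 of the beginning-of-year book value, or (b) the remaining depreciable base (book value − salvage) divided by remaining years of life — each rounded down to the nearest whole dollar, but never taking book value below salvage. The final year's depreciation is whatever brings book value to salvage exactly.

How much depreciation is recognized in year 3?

Depreciable base = $263,922 − $16,500 = $247,422.
Year 1: DB = ⌊$263,922 × 125%/3⌋ = $109,967; SL = ⌊$247,422/3⌋ = $82,474 → take DB $109,967. Book value $153,955.
Year 2: DB = ⌊$153,955 × 125%/3⌋ = $64,147; SL = ⌊$137,455/2⌋ = $68,727 → take SL $68,727. Book value $85,228.
Year 3 (final): $85,228 − $16,500 = $68,728. Book value $16,500.

$68,728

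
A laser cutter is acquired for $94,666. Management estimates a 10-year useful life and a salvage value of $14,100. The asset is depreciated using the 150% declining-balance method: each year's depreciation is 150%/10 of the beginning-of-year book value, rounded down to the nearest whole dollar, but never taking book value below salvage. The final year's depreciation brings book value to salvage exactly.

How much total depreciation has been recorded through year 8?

Depreciable base = $94,666 − $14,100 = $80,566.
Year 1: ⌊$94,666 × 150%/10⌋ = $14,199. Book value $80,467.
Year 2: ⌊$80,467 × 150%/10⌋ = $12,070. Book value $68,397.
Year 3: ⌊$68,397 × 150%/10⌋ = $10,259. Book value $58,138.
Year 4: ⌊$58,138 × 150%/10⌋ = $8,720. Book value $49,418.
Year 5: ⌊$49,418 × 150%/10⌋ = $7,412. Book value $42,006.
Year 6: ⌊$42,006 × 150%/10⌋ = $6,300. Book value $35,706.
Year 7: ⌊$35,706 × 150%/10⌋ = $5,355. Book value $30,351.
Year 8: ⌊$30,351 × 150%/10⌋ = $4,552. Book value $25,799.
Accumulated through year 8 = $94,666 − $25,799 = $68,867.

$68,867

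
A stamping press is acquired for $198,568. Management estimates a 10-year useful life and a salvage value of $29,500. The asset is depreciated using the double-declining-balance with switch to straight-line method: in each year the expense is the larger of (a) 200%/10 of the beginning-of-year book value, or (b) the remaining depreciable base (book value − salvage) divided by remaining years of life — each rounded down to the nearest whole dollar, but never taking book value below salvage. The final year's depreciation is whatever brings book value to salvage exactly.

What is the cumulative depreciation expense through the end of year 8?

$165,252

Depreciable base = $198,568 − $29,500 = $169,068.
Year 1: DB = ⌊$198,568 × 200%/10⌋ = $39,713; SL = ⌊$169,068/10⌋ = $16,906 → take DB $39,713. Book value $158,855.
Year 2: DB = ⌊$158,855 × 200%/10⌋ = $31,771; SL = ⌊$129,355/9⌋ = $14,372 → take DB $31,771. Book value $127,084.
Year 3: DB = ⌊$127,084 × 200%/10⌋ = $25,416; SL = ⌊$97,584/8⌋ = $12,198 → take DB $25,416. Book value $101,668.
Year 4: DB = ⌊$101,668 × 200%/10⌋ = $20,333; SL = ⌊$72,168/7⌋ = $10,309 → take DB $20,333. Book value $81,335.
Year 5: DB = ⌊$81,335 × 200%/10⌋ = $16,267; SL = ⌊$51,835/6⌋ = $8,639 → take DB $16,267. Book value $65,068.
Year 6: DB = ⌊$65,068 × 200%/10⌋ = $13,013; SL = ⌊$35,568/5⌋ = $7,113 → take DB $13,013. Book value $52,055.
Year 7: DB = ⌊$52,055 × 200%/10⌋ = $10,411; SL = ⌊$22,555/4⌋ = $5,638 → take DB $10,411. Book value $41,644.
Year 8: DB = ⌊$41,644 × 200%/10⌋ = $8,328; SL = ⌊$12,144/3⌋ = $4,048 → take DB $8,328. Book value $33,316.
Accumulated through year 8 = $198,568 − $33,316 = $165,252.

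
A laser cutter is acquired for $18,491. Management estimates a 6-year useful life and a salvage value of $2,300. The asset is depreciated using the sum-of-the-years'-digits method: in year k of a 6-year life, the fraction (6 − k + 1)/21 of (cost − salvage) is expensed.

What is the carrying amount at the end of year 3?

Depreciable base = $18,491 − $2,300 = $16,191.
Sum of the years' digits = 6+5+4+3+2+1 = 21.
Year 1: $16,191 × 6/21 = $4,626. Book value $13,865.
Year 2: $16,191 × 5/21 = $3,855. Book value $10,010.
Year 3: $16,191 × 4/21 = $3,084. Book value $6,926.

$6,926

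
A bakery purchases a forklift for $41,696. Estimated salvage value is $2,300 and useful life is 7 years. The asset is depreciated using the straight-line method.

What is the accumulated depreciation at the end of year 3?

Depreciable base = $41,696 − $2,300 = $39,396.
Annual expense = $39,396 / 7 = $5,628.
End of year 1: book value $36,068.
End of year 2: book value $30,440.
End of year 3: book value $24,812.
Accumulated through year 3 = $41,696 − $24,812 = $16,884.

$16,884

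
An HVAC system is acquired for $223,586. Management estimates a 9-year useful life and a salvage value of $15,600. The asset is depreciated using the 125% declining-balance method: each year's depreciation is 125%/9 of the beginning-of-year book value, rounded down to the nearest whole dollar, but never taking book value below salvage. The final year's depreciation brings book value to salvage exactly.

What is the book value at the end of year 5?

$105,865

Depreciable base = $223,586 − $15,600 = $207,986.
Year 1: ⌊$223,586 × 125%/9⌋ = $31,053. Book value $192,533.
Year 2: ⌊$192,533 × 125%/9⌋ = $26,740. Book value $165,793.
Year 3: ⌊$165,793 × 125%/9⌋ = $23,026. Book value $142,767.
Year 4: ⌊$142,767 × 125%/9⌋ = $19,828. Book value $122,939.
Year 5: ⌊$122,939 × 125%/9⌋ = $17,074. Book value $105,865.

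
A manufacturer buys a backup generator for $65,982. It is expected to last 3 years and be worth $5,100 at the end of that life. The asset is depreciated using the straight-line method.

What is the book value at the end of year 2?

$25,394

Depreciable base = $65,982 − $5,100 = $60,882.
Annual expense = $60,882 / 3 = $20,294.
End of year 1: book value $45,688.
End of year 2: book value $25,394.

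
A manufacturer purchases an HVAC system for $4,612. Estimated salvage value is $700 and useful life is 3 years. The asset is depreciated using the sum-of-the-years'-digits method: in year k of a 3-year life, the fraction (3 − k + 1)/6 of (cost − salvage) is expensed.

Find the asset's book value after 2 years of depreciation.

$1,352

Depreciable base = $4,612 − $700 = $3,912.
Sum of the years' digits = 3+2+1 = 6.
Year 1: $3,912 × 3/6 = $1,956. Book value $2,656.
Year 2: $3,912 × 2/6 = $1,304. Book value $1,352.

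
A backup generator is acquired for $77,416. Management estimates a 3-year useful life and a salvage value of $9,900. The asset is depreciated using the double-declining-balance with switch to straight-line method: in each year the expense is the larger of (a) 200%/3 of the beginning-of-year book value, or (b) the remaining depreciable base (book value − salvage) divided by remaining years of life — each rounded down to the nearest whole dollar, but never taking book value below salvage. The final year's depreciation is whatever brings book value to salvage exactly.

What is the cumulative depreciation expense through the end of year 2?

$67,516

Depreciable base = $77,416 − $9,900 = $67,516.
Year 1: DB = ⌊$77,416 × 200%/3⌋ = $51,610; SL = ⌊$67,516/3⌋ = $22,505 → take DB $51,610. Book value $25,806.
Year 2: DB = ⌊$25,806 × 200%/3⌋ = $17,204; SL = ⌊$15,906/2⌋ = $7,953 → take DB $17,204, capped at $15,906. Book value $9,900.
Accumulated through year 2 = $77,416 − $9,900 = $67,516.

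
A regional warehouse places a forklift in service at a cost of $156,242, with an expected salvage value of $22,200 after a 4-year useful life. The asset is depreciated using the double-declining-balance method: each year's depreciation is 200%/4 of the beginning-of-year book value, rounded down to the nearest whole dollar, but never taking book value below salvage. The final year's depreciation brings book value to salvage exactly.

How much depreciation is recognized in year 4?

Depreciable base = $156,242 − $22,200 = $134,042.
Year 1: ⌊$156,242 × 200%/4⌋ = $78,121. Book value $78,121.
Year 2: ⌊$78,121 × 200%/4⌋ = $39,060. Book value $39,061.
Year 3: ⌊$39,061 × 200%/4⌋ = $19,530, capped at $16,861. Book value $22,200.
Year 4 (final): $22,200 − $22,200 = $0. Book value $22,200.

$0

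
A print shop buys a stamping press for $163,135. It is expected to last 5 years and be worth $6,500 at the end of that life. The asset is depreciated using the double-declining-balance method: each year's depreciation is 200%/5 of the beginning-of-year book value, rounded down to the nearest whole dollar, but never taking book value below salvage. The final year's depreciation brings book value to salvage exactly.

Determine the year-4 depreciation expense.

Depreciable base = $163,135 − $6,500 = $156,635.
Year 1: ⌊$163,135 × 200%/5⌋ = $65,254. Book value $97,881.
Year 2: ⌊$97,881 × 200%/5⌋ = $39,152. Book value $58,729.
Year 3: ⌊$58,729 × 200%/5⌋ = $23,491. Book value $35,238.
Year 4: ⌊$35,238 × 200%/5⌋ = $14,095. Book value $21,143.

$14,095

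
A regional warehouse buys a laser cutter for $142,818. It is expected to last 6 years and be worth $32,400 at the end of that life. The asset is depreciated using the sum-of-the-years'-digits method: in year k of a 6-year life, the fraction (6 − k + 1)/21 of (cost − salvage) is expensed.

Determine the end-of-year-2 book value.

Depreciable base = $142,818 − $32,400 = $110,418.
Sum of the years' digits = 6+5+4+3+2+1 = 21.
Year 1: $110,418 × 6/21 = $31,548. Book value $111,270.
Year 2: $110,418 × 5/21 = $26,290. Book value $84,980.

$84,980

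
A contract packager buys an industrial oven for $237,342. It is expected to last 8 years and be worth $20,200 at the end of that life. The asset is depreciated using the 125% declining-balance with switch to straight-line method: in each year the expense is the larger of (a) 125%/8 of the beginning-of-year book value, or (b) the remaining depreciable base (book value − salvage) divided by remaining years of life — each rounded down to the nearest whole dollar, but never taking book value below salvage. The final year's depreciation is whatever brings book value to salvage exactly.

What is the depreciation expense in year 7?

Depreciable base = $237,342 − $20,200 = $217,142.
Year 1: DB = ⌊$237,342 × 125%/8⌋ = $37,084; SL = ⌊$217,142/8⌋ = $27,142 → take DB $37,084. Book value $200,258.
Year 2: DB = ⌊$200,258 × 125%/8⌋ = $31,290; SL = ⌊$180,058/7⌋ = $25,722 → take DB $31,290. Book value $168,968.
Year 3: DB = ⌊$168,968 × 125%/8⌋ = $26,401; SL = ⌊$148,768/6⌋ = $24,794 → take DB $26,401. Book value $142,567.
Year 4: DB = ⌊$142,567 × 125%/8⌋ = $22,276; SL = ⌊$122,367/5⌋ = $24,473 → take SL $24,473. Book value $118,094.
Year 5: DB = ⌊$118,094 × 125%/8⌋ = $18,452; SL = ⌊$97,894/4⌋ = $24,473 → take SL $24,473. Book value $93,621.
Year 6: DB = ⌊$93,621 × 125%/8⌋ = $14,628; SL = ⌊$73,421/3⌋ = $24,473 → take SL $24,473. Book value $69,148.
Year 7: DB = ⌊$69,148 × 125%/8⌋ = $10,804; SL = ⌊$48,948/2⌋ = $24,474 → take SL $24,474. Book value $44,674.

$24,474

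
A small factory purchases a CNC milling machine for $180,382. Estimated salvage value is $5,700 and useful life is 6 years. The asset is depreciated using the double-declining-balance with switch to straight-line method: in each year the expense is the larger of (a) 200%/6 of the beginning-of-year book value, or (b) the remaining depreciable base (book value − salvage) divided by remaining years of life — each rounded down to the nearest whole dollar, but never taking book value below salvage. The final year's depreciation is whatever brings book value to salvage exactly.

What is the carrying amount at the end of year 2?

Depreciable base = $180,382 − $5,700 = $174,682.
Year 1: DB = ⌊$180,382 × 200%/6⌋ = $60,127; SL = ⌊$174,682/6⌋ = $29,113 → take DB $60,127. Book value $120,255.
Year 2: DB = ⌊$120,255 × 200%/6⌋ = $40,085; SL = ⌊$114,555/5⌋ = $22,911 → take DB $40,085. Book value $80,170.

$80,170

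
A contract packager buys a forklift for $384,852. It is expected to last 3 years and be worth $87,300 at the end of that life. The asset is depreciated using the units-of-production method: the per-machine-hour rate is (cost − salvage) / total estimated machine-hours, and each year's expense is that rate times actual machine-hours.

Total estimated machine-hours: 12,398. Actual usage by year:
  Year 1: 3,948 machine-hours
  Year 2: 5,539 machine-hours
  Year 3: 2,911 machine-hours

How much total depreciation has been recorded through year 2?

Depreciable base = $384,852 − $87,300 = $297,552.
Rate = $297,552 / 12,398 machine-hours = $24 per machine-hour.
Year 1: 3,948 × $24 = $94,752. Book value $290,100.
Year 2: 5,539 × $24 = $132,936. Book value $157,164.
Accumulated through year 2 = $384,852 − $157,164 = $227,688.

$227,688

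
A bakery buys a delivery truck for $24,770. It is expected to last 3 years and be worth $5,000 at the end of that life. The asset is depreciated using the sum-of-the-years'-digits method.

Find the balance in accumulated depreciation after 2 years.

Depreciable base = $24,770 − $5,000 = $19,770.
Sum of the years' digits = 3+2+1 = 6.
Year 1: $19,770 × 3/6 = $9,885. Book value $14,885.
Year 2: $19,770 × 2/6 = $6,590. Book value $8,295.
Accumulated through year 2 = $24,770 − $8,295 = $16,475.

$16,475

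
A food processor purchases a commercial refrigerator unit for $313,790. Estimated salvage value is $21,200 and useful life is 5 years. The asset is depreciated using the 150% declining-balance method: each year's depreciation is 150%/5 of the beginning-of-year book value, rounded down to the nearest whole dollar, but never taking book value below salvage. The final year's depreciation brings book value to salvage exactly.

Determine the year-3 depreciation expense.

$46,127

Depreciable base = $313,790 − $21,200 = $292,590.
Year 1: ⌊$313,790 × 150%/5⌋ = $94,137. Book value $219,653.
Year 2: ⌊$219,653 × 150%/5⌋ = $65,895. Book value $153,758.
Year 3: ⌊$153,758 × 150%/5⌋ = $46,127. Book value $107,631.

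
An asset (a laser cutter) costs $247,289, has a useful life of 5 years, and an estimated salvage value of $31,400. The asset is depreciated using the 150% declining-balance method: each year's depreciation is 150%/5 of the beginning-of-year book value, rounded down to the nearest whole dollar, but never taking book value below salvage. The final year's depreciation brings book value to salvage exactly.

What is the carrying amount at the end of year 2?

$121,173

Depreciable base = $247,289 − $31,400 = $215,889.
Year 1: ⌊$247,289 × 150%/5⌋ = $74,186. Book value $173,103.
Year 2: ⌊$173,103 × 150%/5⌋ = $51,930. Book value $121,173.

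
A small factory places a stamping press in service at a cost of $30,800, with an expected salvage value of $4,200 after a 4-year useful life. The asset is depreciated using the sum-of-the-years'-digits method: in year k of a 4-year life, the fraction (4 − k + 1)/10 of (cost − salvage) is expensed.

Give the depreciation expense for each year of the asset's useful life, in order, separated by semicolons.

Depreciable base = $30,800 − $4,200 = $26,600.
Sum of the years' digits = 4+3+2+1 = 10.
Year 1: $26,600 × 4/10 = $10,640. Book value $20,160.
Year 2: $26,600 × 3/10 = $7,980. Book value $12,180.
Year 3: $26,600 × 2/10 = $5,320. Book value $6,860.
Year 4: $26,600 × 1/10 = $2,660. Book value $4,200.

$10,640; $7,980; $5,320; $2,660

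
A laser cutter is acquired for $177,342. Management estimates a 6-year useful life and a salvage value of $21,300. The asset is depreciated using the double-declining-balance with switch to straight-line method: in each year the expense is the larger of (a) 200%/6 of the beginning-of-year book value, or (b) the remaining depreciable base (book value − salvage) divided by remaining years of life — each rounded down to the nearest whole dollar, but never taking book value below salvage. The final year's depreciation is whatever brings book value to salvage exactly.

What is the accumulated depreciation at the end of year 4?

Depreciable base = $177,342 − $21,300 = $156,042.
Year 1: DB = ⌊$177,342 × 200%/6⌋ = $59,114; SL = ⌊$156,042/6⌋ = $26,007 → take DB $59,114. Book value $118,228.
Year 2: DB = ⌊$118,228 × 200%/6⌋ = $39,409; SL = ⌊$96,928/5⌋ = $19,385 → take DB $39,409. Book value $78,819.
Year 3: DB = ⌊$78,819 × 200%/6⌋ = $26,273; SL = ⌊$57,519/4⌋ = $14,379 → take DB $26,273. Book value $52,546.
Year 4: DB = ⌊$52,546 × 200%/6⌋ = $17,515; SL = ⌊$31,246/3⌋ = $10,415 → take DB $17,515. Book value $35,031.
Accumulated through year 4 = $177,342 − $35,031 = $142,311.

$142,311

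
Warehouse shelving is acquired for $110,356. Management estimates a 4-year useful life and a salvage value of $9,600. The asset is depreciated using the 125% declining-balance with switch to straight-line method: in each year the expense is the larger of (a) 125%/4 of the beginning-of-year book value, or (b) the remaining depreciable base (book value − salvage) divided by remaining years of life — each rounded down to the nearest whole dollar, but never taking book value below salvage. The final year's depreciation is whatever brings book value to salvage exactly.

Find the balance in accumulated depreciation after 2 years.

Depreciable base = $110,356 − $9,600 = $100,756.
Year 1: DB = ⌊$110,356 × 125%/4⌋ = $34,486; SL = ⌊$100,756/4⌋ = $25,189 → take DB $34,486. Book value $75,870.
Year 2: DB = ⌊$75,870 × 125%/4⌋ = $23,709; SL = ⌊$66,270/3⌋ = $22,090 → take DB $23,709. Book value $52,161.
Accumulated through year 2 = $110,356 − $52,161 = $58,195.

$58,195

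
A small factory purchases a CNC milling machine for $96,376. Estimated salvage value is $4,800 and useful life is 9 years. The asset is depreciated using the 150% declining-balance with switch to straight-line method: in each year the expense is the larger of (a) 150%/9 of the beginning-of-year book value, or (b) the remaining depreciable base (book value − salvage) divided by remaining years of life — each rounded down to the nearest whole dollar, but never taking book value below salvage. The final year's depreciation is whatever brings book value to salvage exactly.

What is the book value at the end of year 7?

Depreciable base = $96,376 − $4,800 = $91,576.
Year 1: DB = ⌊$96,376 × 150%/9⌋ = $16,062; SL = ⌊$91,576/9⌋ = $10,175 → take DB $16,062. Book value $80,314.
Year 2: DB = ⌊$80,314 × 150%/9⌋ = $13,385; SL = ⌊$75,514/8⌋ = $9,439 → take DB $13,385. Book value $66,929.
Year 3: DB = ⌊$66,929 × 150%/9⌋ = $11,154; SL = ⌊$62,129/7⌋ = $8,875 → take DB $11,154. Book value $55,775.
Year 4: DB = ⌊$55,775 × 150%/9⌋ = $9,295; SL = ⌊$50,975/6⌋ = $8,495 → take DB $9,295. Book value $46,480.
Year 5: DB = ⌊$46,480 × 150%/9⌋ = $7,746; SL = ⌊$41,680/5⌋ = $8,336 → take SL $8,336. Book value $38,144.
Year 6: DB = ⌊$38,144 × 150%/9⌋ = $6,357; SL = ⌊$33,344/4⌋ = $8,336 → take SL $8,336. Book value $29,808.
Year 7: DB = ⌊$29,808 × 150%/9⌋ = $4,968; SL = ⌊$25,008/3⌋ = $8,336 → take SL $8,336. Book value $21,472.

$21,472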